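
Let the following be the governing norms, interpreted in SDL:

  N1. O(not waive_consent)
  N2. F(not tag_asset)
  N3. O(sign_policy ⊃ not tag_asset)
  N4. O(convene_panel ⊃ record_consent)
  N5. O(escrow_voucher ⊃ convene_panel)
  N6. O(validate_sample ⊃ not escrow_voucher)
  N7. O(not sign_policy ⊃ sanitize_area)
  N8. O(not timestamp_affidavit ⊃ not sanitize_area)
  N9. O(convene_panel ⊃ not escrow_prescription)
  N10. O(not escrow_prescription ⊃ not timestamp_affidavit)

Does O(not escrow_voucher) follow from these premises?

Yes

Premise 2, F(not tag_asset), is equivalent to O(tag_asset).
Premise 3, O(sign_policy ⊃ not tag_asset), contraposes to O(tag_asset ⊃ not sign_policy); with O(tag_asset) we get O(not sign_policy).
With premise 7, O(not sign_policy ⊃ sanitize_area), the K-axiom yields O(sanitize_area).
The contrapositive of premise 8 (O(not timestamp_affidavit ⊃ not sanitize_area)) is O(sanitize_area ⊃ timestamp_affidavit), and O(sanitize_area) is already established, so O(timestamp_affidavit).
Premise 10, O(not escrow_prescription ⊃ not timestamp_affidavit), contraposes to O(timestamp_affidavit ⊃ escrow_prescription); with O(timestamp_affidavit) we get O(escrow_prescription).
Premise 9, O(convene_panel ⊃ not escrow_prescription), contraposes to O(escrow_prescription ⊃ not convene_panel); with O(escrow_prescription) we get O(not convene_panel).
The contrapositive of premise 5 (O(escrow_voucher ⊃ convene_panel)) is O(not convene_panel ⊃ not escrow_voucher), and O(not convene_panel) is already established, so O(not escrow_voucher).
Premises 1, 4, 6 do not contribute to this derivation.
So O(not escrow_voucher) follows.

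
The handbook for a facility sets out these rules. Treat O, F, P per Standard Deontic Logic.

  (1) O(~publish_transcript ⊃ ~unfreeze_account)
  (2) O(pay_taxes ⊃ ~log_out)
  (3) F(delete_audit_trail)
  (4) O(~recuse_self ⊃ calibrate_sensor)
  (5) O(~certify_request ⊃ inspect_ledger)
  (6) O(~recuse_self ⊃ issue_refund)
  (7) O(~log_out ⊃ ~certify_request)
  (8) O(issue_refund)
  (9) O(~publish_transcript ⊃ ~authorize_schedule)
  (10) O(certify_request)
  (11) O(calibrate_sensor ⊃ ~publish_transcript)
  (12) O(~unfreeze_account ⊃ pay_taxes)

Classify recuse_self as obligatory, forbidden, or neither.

Obligatory

Premise 10 gives O(certify_request).
The contrapositive of premise 7 (O(~log_out ⊃ ~certify_request)) is O(certify_request ⊃ log_out), and O(certify_request) is already established, so O(log_out).
Premise 2 is O(pay_taxes ⊃ ~log_out); contrapositively O(log_out ⊃ ~pay_taxes). Since O(log_out) holds, K gives O(~pay_taxes).
Premise 12 is O(~unfreeze_account ⊃ pay_taxes); contrapositively O(~pay_taxes ⊃ unfreeze_account). Since O(~pay_taxes) holds, K gives O(unfreeze_account).
Premise 1 is O(~publish_transcript ⊃ ~unfreeze_account); contrapositively O(unfreeze_account ⊃ publish_transcript). Since O(unfreeze_account) holds, K gives O(publish_transcript).
Premise 11 is O(calibrate_sensor ⊃ ~publish_transcript); contrapositively O(publish_transcript ⊃ ~calibrate_sensor). Since O(publish_transcript) holds, K gives O(~calibrate_sensor).
The contrapositive of premise 4 (O(~recuse_self ⊃ calibrate_sensor)) is O(~calibrate_sensor ⊃ recuse_self), and O(~calibrate_sensor) is already established, so O(recuse_self).
Premises 3, 5, 6, 8, 9 do not contribute to this derivation.
Hence recuse_self is obligatory.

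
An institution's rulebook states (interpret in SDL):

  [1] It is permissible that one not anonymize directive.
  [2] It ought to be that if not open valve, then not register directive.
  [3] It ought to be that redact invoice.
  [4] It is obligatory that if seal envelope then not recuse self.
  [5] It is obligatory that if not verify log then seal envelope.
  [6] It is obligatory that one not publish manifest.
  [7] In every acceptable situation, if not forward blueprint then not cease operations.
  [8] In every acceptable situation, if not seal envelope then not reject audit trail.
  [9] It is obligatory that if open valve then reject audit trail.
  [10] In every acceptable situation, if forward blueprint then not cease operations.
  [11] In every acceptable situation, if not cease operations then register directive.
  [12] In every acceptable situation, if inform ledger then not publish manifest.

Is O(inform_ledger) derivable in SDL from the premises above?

No

Premise 12 is O(inform_ledger → ¬publish_manifest); even if O(¬publish_manifest) held, inferring O(inform_ledger) would be affirming the consequent — invalid.
No other premise forces O(inform_ledger). An ideal world satisfying every premise can still have inform_ledger false, so O(inform_ledger) is not derivable.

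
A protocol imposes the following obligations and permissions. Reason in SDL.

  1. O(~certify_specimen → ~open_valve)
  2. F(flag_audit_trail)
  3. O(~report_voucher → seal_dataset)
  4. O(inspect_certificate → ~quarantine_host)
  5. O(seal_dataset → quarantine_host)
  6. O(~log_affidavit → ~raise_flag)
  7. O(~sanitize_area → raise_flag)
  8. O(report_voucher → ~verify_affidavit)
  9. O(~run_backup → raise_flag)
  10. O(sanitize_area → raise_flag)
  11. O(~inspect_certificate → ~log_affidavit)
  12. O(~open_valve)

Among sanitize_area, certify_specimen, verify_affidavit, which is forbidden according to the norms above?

verify_affidavit

By case analysis on sanitize_area: premise 10 gives O(sanitize_area → raise_flag) and premise 7 gives O(~sanitize_area → raise_flag), so O(raise_flag) either way.
The contrapositive of premise 6 (O(~log_affidavit → ~raise_flag)) is O(raise_flag → log_affidavit), and O(raise_flag) is already established, so O(log_affidavit).
Premise 11 is O(~inspect_certificate → ~log_affidavit); contrapositively O(log_affidavit → inspect_certificate). Since O(log_affidavit) holds, K gives O(inspect_certificate).
With premise 4, O(inspect_certificate → ~quarantine_host), the K-axiom yields O(~quarantine_host).
Premise 5, O(seal_dataset → quarantine_host), contraposes to O(~quarantine_host → ~seal_dataset); with O(~quarantine_host) we get O(~seal_dataset).
The contrapositive of premise 3 (O(~report_voucher → seal_dataset)) is O(~seal_dataset → report_voucher), and O(~seal_dataset) is already established, so O(report_voucher).
With premise 8, O(report_voucher → ~verify_affidavit), the K-axiom yields O(~verify_affidavit).
So O(~verify_affidavit) holds, i.e. verify_affidavit is forbidden. None of the other listed options is forbidden under the premises.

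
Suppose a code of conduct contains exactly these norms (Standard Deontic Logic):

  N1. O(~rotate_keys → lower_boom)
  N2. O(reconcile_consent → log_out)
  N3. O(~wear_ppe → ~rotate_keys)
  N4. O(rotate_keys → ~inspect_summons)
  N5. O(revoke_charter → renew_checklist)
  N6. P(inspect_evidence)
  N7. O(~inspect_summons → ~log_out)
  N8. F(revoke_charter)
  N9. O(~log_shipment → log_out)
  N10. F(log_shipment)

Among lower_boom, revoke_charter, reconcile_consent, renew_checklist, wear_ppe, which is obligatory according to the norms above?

F(log_shipment) at premise 10 means O(~log_shipment).
Applying K to premise 9 (O(~log_shipment → log_out)) and O(~log_shipment) yields O(log_out).
Premise 7 is O(~inspect_summons → ~log_out); contrapositively O(log_out → inspect_summons). Since O(log_out) holds, K gives O(inspect_summons).
Premise 4, O(rotate_keys → ~inspect_summons), contraposes to O(inspect_summons → ~rotate_keys); with O(inspect_summons) we get O(~rotate_keys).
Applying K to premise 1 (O(~rotate_keys → lower_boom)) and O(~rotate_keys) yields O(lower_boom).
So O(lower_boom) holds — lower_boom is obligatory. None of the other listed options is made obligatory by any chain of premises.

lower_boom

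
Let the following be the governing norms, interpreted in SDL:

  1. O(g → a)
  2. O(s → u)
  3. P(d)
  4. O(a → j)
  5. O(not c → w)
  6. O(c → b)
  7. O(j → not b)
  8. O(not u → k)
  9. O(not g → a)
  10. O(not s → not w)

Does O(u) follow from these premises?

Yes

Premises 9 and 1 cover both cases: O(not g → a) and O(g → a). Since not g ∨ g is a tautology, O(a) follows.
Applying K to premise 4 (O(a → j)) and O(a) yields O(j).
With premise 7, O(j → not b), the K-axiom yields O(not b).
Premise 6, O(c → b), contraposes to O(not b → not c); with O(not b) we get O(not c).
With premise 5, O(not c → w), the K-axiom yields O(w).
The contrapositive of premise 10 (O(not s → not w)) is O(w → s), and O(w) is already established, so O(s).
From O(s) and premise 2, O(s → u), we obtain O(u).
Premises 3, 8 do not contribute to this derivation.
So O(u) follows.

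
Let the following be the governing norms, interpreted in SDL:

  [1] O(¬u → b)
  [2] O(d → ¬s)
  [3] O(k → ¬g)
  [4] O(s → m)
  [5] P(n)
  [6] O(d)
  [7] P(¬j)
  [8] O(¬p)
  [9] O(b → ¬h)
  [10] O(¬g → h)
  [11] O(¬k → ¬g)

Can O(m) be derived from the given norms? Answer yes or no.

Premise 4 is O(s → m), but O(s) is not derivable from the premises, so it does not yield O(m).
No other premise forces O(m). An ideal world satisfying every premise can still have m false, so O(m) is not derivable.

No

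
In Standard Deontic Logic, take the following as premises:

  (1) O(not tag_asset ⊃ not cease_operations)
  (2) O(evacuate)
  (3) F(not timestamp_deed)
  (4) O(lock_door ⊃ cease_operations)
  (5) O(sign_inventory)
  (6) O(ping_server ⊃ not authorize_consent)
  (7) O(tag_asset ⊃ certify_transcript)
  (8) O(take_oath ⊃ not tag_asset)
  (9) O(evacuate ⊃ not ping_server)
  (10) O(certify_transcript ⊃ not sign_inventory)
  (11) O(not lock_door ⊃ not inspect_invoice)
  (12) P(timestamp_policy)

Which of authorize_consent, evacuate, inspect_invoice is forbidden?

inspect_invoice

From premise 5 we have O(sign_inventory).
Premise 10 is O(certify_transcript ⊃ not sign_inventory); contrapositively O(sign_inventory ⊃ not certify_transcript). Since O(sign_inventory) holds, K gives O(not certify_transcript).
Premise 7 is O(tag_asset ⊃ certify_transcript); contrapositively O(not certify_transcript ⊃ not tag_asset). Since O(not certify_transcript) holds, K gives O(not tag_asset).
Applying K to premise 1 (O(not tag_asset ⊃ not cease_operations)) and O(not tag_asset) yields O(not cease_operations).
Premise 4 is O(lock_door ⊃ cease_operations); contrapositively O(not cease_operations ⊃ not lock_door). Since O(not cease_operations) holds, K gives O(not lock_door).
Applying K to premise 11 (O(not lock_door ⊃ not inspect_invoice)) and O(not lock_door) yields O(not inspect_invoice).
So O(not inspect_invoice) holds, i.e. inspect_invoice is forbidden. None of the other listed options is forbidden under the premises.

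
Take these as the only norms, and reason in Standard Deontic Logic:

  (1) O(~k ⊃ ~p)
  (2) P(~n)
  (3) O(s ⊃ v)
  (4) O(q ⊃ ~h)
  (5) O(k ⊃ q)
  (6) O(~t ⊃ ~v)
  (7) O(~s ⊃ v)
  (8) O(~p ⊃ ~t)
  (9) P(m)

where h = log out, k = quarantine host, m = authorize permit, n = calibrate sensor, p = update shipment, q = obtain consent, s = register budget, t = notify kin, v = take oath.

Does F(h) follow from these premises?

Yes

Premises 7 and 3 are O(~s ⊃ v) and O(s ⊃ v); every ideal world satisfies ~s or s, so in either case v holds — hence O(v).
Premise 6, O(~t ⊃ ~v), contraposes to O(v ⊃ t); with O(v) we get O(t).
The contrapositive of premise 8 (O(~p ⊃ ~t)) is O(t ⊃ p), and O(t) is already established, so O(p).
Premise 1 is O(~k ⊃ ~p); contrapositively O(p ⊃ k). Since O(p) holds, K gives O(k).
Applying K to premise 5 (O(k ⊃ q)) and O(k) yields O(q).
With premise 4, O(q ⊃ ~h), the K-axiom yields O(~h).
Premises 2, 9 do not contribute to this derivation.
So O(~h) holds, i.e. F(h). The claim follows.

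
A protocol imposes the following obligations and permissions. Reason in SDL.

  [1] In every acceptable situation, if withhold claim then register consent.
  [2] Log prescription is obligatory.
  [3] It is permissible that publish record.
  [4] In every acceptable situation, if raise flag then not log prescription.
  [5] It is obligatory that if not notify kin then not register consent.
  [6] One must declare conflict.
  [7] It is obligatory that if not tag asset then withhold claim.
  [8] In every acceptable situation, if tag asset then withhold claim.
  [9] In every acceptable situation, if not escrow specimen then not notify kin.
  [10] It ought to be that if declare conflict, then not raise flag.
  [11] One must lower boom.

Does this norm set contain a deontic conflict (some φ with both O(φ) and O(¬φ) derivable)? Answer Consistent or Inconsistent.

Consistent

Premise 4 is O(raise_flag → ¬log_prescription), but O(raise_flag) is not derivable from the premises, so it does not yield O(¬log_prescription).
So O(¬log_prescription) is not derivable, and the apparent clash with O(log_prescription) does not arise.
A world satisfying every obligation exists (e.g. declare_conflict=true, escrow_specimen=true, log_prescription=true, lower_boom=true, notify_kin=true, publish_record=false, raise_flag=false, register_consent=true, tag_asset=false, withhold_claim=true); no atom is both obligatory and forbidden, so the set is consistent.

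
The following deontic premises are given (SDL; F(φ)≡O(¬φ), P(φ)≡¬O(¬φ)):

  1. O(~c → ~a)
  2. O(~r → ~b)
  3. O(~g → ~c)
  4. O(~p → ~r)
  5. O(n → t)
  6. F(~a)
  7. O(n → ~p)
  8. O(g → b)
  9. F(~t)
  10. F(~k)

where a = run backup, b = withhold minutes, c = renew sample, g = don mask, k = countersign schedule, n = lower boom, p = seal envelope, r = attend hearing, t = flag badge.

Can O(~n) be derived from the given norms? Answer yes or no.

Yes

F(~a) at premise 6 means O(a).
Premise 1 is O(~c → ~a); contrapositively O(a → c). Since O(a) holds, K gives O(c).
Premise 3, O(~g → ~c), contraposes to O(c → g); with O(c) we get O(g).
From O(g) and premise 8, O(g → b), we obtain O(b).
The contrapositive of premise 2 (O(~r → ~b)) is O(b → r), and O(b) is already established, so O(r).
Premise 4, O(~p → ~r), contraposes to O(r → p); with O(r) we get O(p).
The contrapositive of premise 7 (O(n → ~p)) is O(p → ~n), and O(p) is already established, so O(~n).
Premises 5, 9, 10 do not contribute to this derivation.
So O(~n) follows.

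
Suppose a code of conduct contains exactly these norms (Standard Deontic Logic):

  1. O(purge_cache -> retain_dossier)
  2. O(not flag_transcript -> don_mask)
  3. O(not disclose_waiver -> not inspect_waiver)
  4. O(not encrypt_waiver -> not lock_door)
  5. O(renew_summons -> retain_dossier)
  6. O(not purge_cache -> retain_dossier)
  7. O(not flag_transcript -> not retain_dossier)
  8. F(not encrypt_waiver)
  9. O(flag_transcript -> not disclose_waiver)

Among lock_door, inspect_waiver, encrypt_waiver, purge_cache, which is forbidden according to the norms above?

inspect_waiver

By case analysis on not purge_cache: premise 6 gives O(not purge_cache -> retain_dossier) and premise 1 gives O(purge_cache -> retain_dossier), so O(retain_dossier) either way.
Premise 7, O(not flag_transcript -> not retain_dossier), contraposes to O(retain_dossier -> flag_transcript); with O(retain_dossier) we get O(flag_transcript).
Premise 9 is O(flag_transcript -> not disclose_waiver); since O(flag_transcript), deontic closure gives O(not disclose_waiver).
From O(not disclose_waiver) and premise 3, O(not disclose_waiver -> not inspect_waiver), we obtain O(not inspect_waiver).
So O(not inspect_waiver) holds, i.e. inspect_waiver is forbidden. None of the other listed options is forbidden under the premises.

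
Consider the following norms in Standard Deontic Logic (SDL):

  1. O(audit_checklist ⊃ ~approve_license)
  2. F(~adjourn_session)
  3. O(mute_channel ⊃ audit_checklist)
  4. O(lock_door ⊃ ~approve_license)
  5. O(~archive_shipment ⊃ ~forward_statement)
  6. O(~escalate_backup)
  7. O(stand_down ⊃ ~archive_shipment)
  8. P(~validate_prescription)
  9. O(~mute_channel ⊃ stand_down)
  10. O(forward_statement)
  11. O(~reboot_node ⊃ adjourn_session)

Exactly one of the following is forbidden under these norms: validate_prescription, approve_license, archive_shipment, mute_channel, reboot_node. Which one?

From premise 10 we have O(forward_statement).
Premise 5 is O(~archive_shipment ⊃ ~forward_statement); contrapositively O(forward_statement ⊃ archive_shipment). Since O(forward_statement) holds, K gives O(archive_shipment).
Premise 7, O(stand_down ⊃ ~archive_shipment), contraposes to O(archive_shipment ⊃ ~stand_down); with O(archive_shipment) we get O(~stand_down).
Premise 9 is O(~mute_channel ⊃ stand_down); contrapositively O(~stand_down ⊃ mute_channel). Since O(~stand_down) holds, K gives O(mute_channel).
From O(mute_channel) and premise 3, O(mute_channel ⊃ audit_checklist), we obtain O(audit_checklist).
With premise 1, O(audit_checklist ⊃ ~approve_license), the K-axiom yields O(~approve_license).
So O(~approve_license) holds, i.e. approve_license is forbidden. None of the other listed options is forbidden under the premises.

approve_license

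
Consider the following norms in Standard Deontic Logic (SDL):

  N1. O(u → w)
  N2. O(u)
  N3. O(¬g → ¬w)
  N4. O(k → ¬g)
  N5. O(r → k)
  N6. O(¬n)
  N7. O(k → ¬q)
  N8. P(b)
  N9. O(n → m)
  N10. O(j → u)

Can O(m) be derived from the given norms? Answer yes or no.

No

Premise 9 is O(n → m), but O(n) is not derivable from the premises, so it does not yield O(m).
No other premise forces O(m). An ideal world satisfying every premise can still have m false, so O(m) is not derivable.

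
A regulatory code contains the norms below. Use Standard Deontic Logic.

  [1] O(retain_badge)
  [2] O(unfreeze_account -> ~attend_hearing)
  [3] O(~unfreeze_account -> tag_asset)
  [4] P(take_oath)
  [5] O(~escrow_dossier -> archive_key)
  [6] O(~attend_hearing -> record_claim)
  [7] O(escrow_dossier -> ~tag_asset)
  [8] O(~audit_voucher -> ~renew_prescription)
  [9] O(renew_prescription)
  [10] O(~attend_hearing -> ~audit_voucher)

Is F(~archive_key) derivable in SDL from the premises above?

From premise 9 we have O(renew_prescription).
The contrapositive of premise 8 (O(~audit_voucher -> ~renew_prescription)) is O(renew_prescription -> audit_voucher), and O(renew_prescription) is already established, so O(audit_voucher).
Premise 10, O(~attend_hearing -> ~audit_voucher), contraposes to O(audit_voucher -> attend_hearing); with O(audit_voucher) we get O(attend_hearing).
Premise 2, O(unfreeze_account -> ~attend_hearing), contraposes to O(attend_hearing -> ~unfreeze_account); with O(attend_hearing) we get O(~unfreeze_account).
Applying K to premise 3 (O(~unfreeze_account -> tag_asset)) and O(~unfreeze_account) yields O(tag_asset).
Premise 7 is O(escrow_dossier -> ~tag_asset); contrapositively O(tag_asset -> ~escrow_dossier). Since O(tag_asset) holds, K gives O(~escrow_dossier).
Applying K to premise 5 (O(~escrow_dossier -> archive_key)) and O(~escrow_dossier) yields O(archive_key).
Premises 1, 4, 6 do not contribute to this derivation.
So O(archive_key) holds, i.e. F(~archive_key). The claim follows.

Yes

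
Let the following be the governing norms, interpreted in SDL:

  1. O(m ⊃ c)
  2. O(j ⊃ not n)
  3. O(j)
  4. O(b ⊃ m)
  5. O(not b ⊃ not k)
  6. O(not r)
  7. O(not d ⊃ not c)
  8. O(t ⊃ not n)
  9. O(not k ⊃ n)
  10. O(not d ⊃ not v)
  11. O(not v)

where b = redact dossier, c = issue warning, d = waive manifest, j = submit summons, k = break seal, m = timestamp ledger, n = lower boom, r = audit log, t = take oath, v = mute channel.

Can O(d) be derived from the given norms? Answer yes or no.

Premise 3 states O(j) outright.
With premise 2, O(j ⊃ not n), the K-axiom yields O(not n).
Premise 9, O(not k ⊃ n), contraposes to O(not n ⊃ k); with O(not n) we get O(k).
The contrapositive of premise 5 (O(not b ⊃ not k)) is O(k ⊃ b), and O(k) is already established, so O(b).
From O(b) and premise 4, O(b ⊃ m), we obtain O(m).
Applying K to premise 1 (O(m ⊃ c)) and O(m) yields O(c).
Premise 7 is O(not d ⊃ not c); contrapositively O(c ⊃ d). Since O(c) holds, K gives O(d).
Premises 6, 8, 10, 11 do not contribute to this derivation.
So O(d) follows.

Yes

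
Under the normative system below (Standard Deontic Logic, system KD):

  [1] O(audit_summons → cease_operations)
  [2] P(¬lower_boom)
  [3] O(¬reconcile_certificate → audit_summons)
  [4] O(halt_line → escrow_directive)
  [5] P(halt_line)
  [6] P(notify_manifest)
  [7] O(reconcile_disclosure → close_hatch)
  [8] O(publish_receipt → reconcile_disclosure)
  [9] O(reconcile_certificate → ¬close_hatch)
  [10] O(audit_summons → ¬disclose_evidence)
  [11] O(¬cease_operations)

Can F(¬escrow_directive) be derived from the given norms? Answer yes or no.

No

Premise 4 is O(halt_line → escrow_directive), but O(halt_line) is not derivable from the premises (the permission P(halt_line) asserts only ¬O(¬halt_line), not O(halt_line)), so it does not yield O(escrow_directive).
No other premise forces O(escrow_directive). An ideal world satisfying every premise can still have ¬escrow_directive true, so F(¬escrow_directive) is not derivable.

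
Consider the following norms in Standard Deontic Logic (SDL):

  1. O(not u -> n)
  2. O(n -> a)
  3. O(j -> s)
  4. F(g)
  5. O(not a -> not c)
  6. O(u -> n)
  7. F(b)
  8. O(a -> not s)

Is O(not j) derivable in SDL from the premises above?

By case analysis on u: premise 6 gives O(u -> n) and premise 1 gives O(not u -> n), so O(n) either way.
Applying K to premise 2 (O(n -> a)) and O(n) yields O(a).
Premise 8 is O(a -> not s); since O(a), deontic closure gives O(not s).
Premise 3, O(j -> s), contraposes to O(not s -> not j); with O(not s) we get O(not j).
Premises 4, 5, 7 do not contribute to this derivation.
So O(not j) follows.

Yes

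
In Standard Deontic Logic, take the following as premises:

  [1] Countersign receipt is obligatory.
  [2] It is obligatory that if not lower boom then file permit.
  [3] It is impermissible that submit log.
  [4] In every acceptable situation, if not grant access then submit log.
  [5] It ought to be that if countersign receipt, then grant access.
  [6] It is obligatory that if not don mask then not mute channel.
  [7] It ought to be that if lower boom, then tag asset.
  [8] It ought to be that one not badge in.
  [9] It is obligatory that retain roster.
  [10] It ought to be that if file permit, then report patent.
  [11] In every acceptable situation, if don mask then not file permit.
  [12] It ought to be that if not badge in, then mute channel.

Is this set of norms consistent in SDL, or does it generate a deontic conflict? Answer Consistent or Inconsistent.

Premise 4 is O(¬grant_access → submit_log), but O(¬grant_access) is not derivable from the premises, so it does not yield O(submit_log).
So O(submit_log) is not derivable, and the apparent clash with O(¬submit_log) does not arise.
A world satisfying every obligation exists (e.g. badge_in=false, countersign_receipt=true, don_mask=true, file_permit=false, grant_access=true, lower_boom=true, mute_channel=true, report_patent=false, retain_roster=true, submit_log=false, tag_asset=true); no atom is both obligatory and forbidden, so the set is consistent.

Consistent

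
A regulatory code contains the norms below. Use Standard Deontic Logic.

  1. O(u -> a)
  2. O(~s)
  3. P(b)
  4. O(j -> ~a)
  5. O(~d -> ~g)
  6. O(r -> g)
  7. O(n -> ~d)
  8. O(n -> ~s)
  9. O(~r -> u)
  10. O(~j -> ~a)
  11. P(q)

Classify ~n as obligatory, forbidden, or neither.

By case analysis on j: premise 4 gives O(j -> ~a) and premise 10 gives O(~j -> ~a), so O(~a) either way.
Premise 1, O(u -> a), contraposes to O(~a -> ~u); with O(~a) we get O(~u).
The contrapositive of premise 9 (O(~r -> u)) is O(~u -> r), and O(~u) is already established, so O(r).
Premise 6 is O(r -> g); since O(r), deontic closure gives O(g).
The contrapositive of premise 5 (O(~d -> ~g)) is O(g -> d), and O(g) is already established, so O(d).
The contrapositive of premise 7 (O(n -> ~d)) is O(d -> ~n), and O(d) is already established, so O(~n).
Premises 2, 3, 8, 11 do not contribute to this derivation.
Hence ~n is obligatory.

Obligatory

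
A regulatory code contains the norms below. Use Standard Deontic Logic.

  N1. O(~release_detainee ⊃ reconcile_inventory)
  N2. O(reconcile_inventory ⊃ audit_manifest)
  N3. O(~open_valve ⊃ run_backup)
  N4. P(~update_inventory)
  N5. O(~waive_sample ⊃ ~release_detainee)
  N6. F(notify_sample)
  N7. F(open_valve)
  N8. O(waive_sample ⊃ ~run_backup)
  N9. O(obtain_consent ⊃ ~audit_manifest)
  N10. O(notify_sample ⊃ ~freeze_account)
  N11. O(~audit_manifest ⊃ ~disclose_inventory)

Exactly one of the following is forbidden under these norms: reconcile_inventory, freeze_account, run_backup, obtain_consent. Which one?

Premise 7 is F(open_valve), i.e. O(~open_valve).
Applying K to premise 3 (O(~open_valve ⊃ run_backup)) and O(~open_valve) yields O(run_backup).
Premise 8 is O(waive_sample ⊃ ~run_backup); contrapositively O(run_backup ⊃ ~waive_sample). Since O(run_backup) holds, K gives O(~waive_sample).
Applying K to premise 5 (O(~waive_sample ⊃ ~release_detainee)) and O(~waive_sample) yields O(~release_detainee).
Premise 1 is O(~release_detainee ⊃ reconcile_inventory); since O(~release_detainee), deontic closure gives O(reconcile_inventory).
Applying K to premise 2 (O(reconcile_inventory ⊃ audit_manifest)) and O(reconcile_inventory) yields O(audit_manifest).
The contrapositive of premise 9 (O(obtain_consent ⊃ ~audit_manifest)) is O(audit_manifest ⊃ ~obtain_consent), and O(audit_manifest) is already established, so O(~obtain_consent).
So O(~obtain_consent) holds, i.e. obtain_consent is forbidden. None of the other listed options is forbidden under the premises.

obtain_consent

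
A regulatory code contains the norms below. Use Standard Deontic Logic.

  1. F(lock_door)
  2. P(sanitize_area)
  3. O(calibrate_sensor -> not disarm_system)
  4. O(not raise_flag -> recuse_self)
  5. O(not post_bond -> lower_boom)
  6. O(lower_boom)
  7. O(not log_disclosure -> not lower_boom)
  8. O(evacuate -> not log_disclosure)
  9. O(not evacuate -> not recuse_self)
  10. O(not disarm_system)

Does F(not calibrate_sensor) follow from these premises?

Premise 3 is O(calibrate_sensor -> not disarm_system); even if O(not disarm_system) held, inferring O(calibrate_sensor) would be affirming the consequent — invalid.
No other premise forces O(calibrate_sensor). An ideal world satisfying every premise can still have not calibrate_sensor true, so F(not calibrate_sensor) is not derivable.

No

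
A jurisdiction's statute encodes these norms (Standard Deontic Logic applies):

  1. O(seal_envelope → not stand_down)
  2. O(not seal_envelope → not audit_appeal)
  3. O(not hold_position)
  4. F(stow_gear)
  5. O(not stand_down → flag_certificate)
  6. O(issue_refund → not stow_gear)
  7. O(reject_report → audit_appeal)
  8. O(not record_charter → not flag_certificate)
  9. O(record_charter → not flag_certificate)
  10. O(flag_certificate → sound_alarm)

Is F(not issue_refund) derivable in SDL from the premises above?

No

Premise 6 is O(issue_refund → not stow_gear); even if O(not stow_gear) held, inferring O(issue_refund) would be affirming the consequent — invalid.
No other premise forces O(issue_refund). An ideal world satisfying every premise can still have not issue_refund true, so F(not issue_refund) is not derivable.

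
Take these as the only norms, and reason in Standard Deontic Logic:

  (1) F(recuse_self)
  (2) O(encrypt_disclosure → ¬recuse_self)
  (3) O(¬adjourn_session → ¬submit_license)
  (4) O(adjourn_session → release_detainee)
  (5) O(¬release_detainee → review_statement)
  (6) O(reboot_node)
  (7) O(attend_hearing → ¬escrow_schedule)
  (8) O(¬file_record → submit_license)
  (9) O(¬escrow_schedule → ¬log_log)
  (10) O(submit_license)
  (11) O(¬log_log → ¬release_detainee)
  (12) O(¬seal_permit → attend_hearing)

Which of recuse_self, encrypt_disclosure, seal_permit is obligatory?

Premise 10 states O(submit_license) outright.
The contrapositive of premise 3 (O(¬adjourn_session → ¬submit_license)) is O(submit_license → adjourn_session), and O(submit_license) is already established, so O(adjourn_session).
Premise 4 is O(adjourn_session → release_detainee); since O(adjourn_session), deontic closure gives O(release_detainee).
Premise 11 is O(¬log_log → ¬release_detainee); contrapositively O(release_detainee → log_log). Since O(release_detainee) holds, K gives O(log_log).
Premise 9 is O(¬escrow_schedule → ¬log_log); contrapositively O(log_log → escrow_schedule). Since O(log_log) holds, K gives O(escrow_schedule).
Premise 7, O(attend_hearing → ¬escrow_schedule), contraposes to O(escrow_schedule → ¬attend_hearing); with O(escrow_schedule) we get O(¬attend_hearing).
The contrapositive of premise 12 (O(¬seal_permit → attend_hearing)) is O(¬attend_hearing → seal_permit), and O(¬attend_hearing) is already established, so O(seal_permit).
So O(seal_permit) holds — seal_permit is obligatory. None of the other listed options is made obligatory by any chain of premises.

seal_permit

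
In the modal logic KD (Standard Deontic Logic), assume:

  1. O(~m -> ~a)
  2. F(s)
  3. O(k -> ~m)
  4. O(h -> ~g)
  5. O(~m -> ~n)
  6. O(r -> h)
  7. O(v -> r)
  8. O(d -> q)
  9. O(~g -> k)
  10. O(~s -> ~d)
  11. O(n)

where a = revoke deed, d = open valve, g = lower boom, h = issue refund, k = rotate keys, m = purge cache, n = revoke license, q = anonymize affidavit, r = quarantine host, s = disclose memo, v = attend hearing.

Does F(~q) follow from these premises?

No

Premise 8 is O(d -> q), but O(d) is not derivable from the premises, so it does not yield O(q).
No other premise forces O(q). An ideal world satisfying every premise can still have ~q true, so F(~q) is not derivable.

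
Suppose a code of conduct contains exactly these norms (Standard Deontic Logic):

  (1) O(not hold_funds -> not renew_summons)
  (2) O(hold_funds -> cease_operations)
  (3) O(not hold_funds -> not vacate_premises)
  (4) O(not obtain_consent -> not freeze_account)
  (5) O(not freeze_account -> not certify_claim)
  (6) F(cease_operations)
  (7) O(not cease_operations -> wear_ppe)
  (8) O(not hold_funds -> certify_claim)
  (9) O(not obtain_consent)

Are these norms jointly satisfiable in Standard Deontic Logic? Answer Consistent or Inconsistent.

From premise 9 we have O(not obtain_consent).
From O(not obtain_consent) and premise 4, O(not obtain_consent -> not freeze_account), we obtain O(not freeze_account).
Applying K to premise 5 (O(not freeze_account -> not certify_claim)) and O(not freeze_account) yields O(not certify_claim).
Premise 8, O(not hold_funds -> certify_claim), contraposes to O(not certify_claim -> hold_funds); with O(not certify_claim) we get O(hold_funds).
Applying K to premise 2 (O(hold_funds -> cease_operations)) and O(hold_funds) yields O(cease_operations).
Yet premise 6 is F(cease_operations), i.e. O(not cease_operations).
We now have both O(cease_operations) and O(not cease_operations) — cease_operations is simultaneously obligatory and forbidden, violating the D-axiom.

Inconsistent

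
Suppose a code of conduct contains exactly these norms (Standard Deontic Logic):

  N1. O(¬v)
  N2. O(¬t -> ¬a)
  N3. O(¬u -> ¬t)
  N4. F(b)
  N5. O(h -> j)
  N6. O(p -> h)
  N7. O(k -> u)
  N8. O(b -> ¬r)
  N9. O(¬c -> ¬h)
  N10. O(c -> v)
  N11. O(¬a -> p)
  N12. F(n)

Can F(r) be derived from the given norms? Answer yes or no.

Premise 8 is O(b -> ¬r), but O(b) is not derivable from the premises, so it does not yield O(¬r).
No other premise forces O(¬r). An ideal world satisfying every premise can still have r true, so F(r) is not derivable.

No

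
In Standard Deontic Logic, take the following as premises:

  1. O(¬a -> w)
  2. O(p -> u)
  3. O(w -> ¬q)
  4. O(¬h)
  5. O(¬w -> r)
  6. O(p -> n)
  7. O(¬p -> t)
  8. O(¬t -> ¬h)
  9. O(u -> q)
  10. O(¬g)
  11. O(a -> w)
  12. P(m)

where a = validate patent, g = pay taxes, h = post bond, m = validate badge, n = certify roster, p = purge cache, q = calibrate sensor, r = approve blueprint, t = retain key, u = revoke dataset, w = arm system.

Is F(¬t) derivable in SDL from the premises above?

Yes

By case analysis on a: premise 11 gives O(a -> w) and premise 1 gives O(¬a -> w), so O(w) either way.
With premise 3, O(w -> ¬q), the K-axiom yields O(¬q).
The contrapositive of premise 9 (O(u -> q)) is O(¬q -> ¬u), and O(¬q) is already established, so O(¬u).
Premise 2, O(p -> u), contraposes to O(¬u -> ¬p); with O(¬u) we get O(¬p).
From O(¬p) and premise 7, O(¬p -> t), we obtain O(t).
Premises 4, 5, 6, 8, 10, 12 do not contribute to this derivation.
So O(t) holds, i.e. F(¬t). The claim follows.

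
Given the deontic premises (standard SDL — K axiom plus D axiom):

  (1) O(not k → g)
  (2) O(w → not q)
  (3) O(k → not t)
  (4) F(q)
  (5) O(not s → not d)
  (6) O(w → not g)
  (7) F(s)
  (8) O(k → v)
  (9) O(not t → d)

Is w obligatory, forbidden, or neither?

F(s) at premise 7 means O(not s).
From O(not s) and premise 5, O(not s → not d), we obtain O(not d).
The contrapositive of premise 9 (O(not t → d)) is O(not d → t), and O(not d) is already established, so O(t).
Premise 3, O(k → not t), contraposes to O(t → not k); with O(t) we get O(not k).
Applying K to premise 1 (O(not k → g)) and O(not k) yields O(g).
Premise 6, O(w → not g), contraposes to O(g → not w); with O(g) we get O(not w).
Premises 2, 4, 8 do not contribute to this derivation.
Thus O(not w), which is F(w): w is forbidden.

Forbidden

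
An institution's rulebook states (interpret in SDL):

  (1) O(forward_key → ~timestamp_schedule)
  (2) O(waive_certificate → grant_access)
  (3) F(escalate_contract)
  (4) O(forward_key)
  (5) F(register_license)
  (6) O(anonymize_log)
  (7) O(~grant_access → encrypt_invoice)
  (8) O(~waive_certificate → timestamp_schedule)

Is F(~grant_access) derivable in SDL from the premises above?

Yes

Premise 4 states O(forward_key) outright.
Premise 1 is O(forward_key → ~timestamp_schedule); since O(forward_key), deontic closure gives O(~timestamp_schedule).
The contrapositive of premise 8 (O(~waive_certificate → timestamp_schedule)) is O(~timestamp_schedule → waive_certificate), and O(~timestamp_schedule) is already established, so O(waive_certificate).
Premise 2 is O(waive_certificate → grant_access); since O(waive_certificate), deontic closure gives O(grant_access).
Premises 3, 5, 6, 7 do not contribute to this derivation.
So O(grant_access) holds, i.e. F(~grant_access). The claim follows.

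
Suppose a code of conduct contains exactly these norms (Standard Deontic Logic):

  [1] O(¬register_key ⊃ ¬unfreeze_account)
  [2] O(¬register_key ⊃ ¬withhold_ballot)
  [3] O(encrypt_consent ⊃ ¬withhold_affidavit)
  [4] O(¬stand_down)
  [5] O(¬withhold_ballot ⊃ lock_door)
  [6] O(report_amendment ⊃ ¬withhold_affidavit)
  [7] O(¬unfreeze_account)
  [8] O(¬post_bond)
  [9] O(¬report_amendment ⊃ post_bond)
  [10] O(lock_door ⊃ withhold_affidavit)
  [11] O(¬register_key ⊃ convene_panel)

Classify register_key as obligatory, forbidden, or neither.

Premise 8 states O(¬post_bond) outright.
Premise 9, O(¬report_amendment ⊃ post_bond), contraposes to O(¬post_bond ⊃ report_amendment); with O(¬post_bond) we get O(report_amendment).
From O(report_amendment) and premise 6, O(report_amendment ⊃ ¬withhold_affidavit), we obtain O(¬withhold_affidavit).
Premise 10, O(lock_door ⊃ withhold_affidavit), contraposes to O(¬withhold_affidavit ⊃ ¬lock_door); with O(¬withhold_affidavit) we get O(¬lock_door).
The contrapositive of premise 5 (O(¬withhold_ballot ⊃ lock_door)) is O(¬lock_door ⊃ withhold_ballot), and O(¬lock_door) is already established, so O(withhold_ballot).
The contrapositive of premise 2 (O(¬register_key ⊃ ¬withhold_ballot)) is O(withhold_ballot ⊃ register_key), and O(withhold_ballot) is already established, so O(register_key).
Premises 1, 3, 4, 7, 11 do not contribute to this derivation.
Hence register_key is obligatory.

Obligatory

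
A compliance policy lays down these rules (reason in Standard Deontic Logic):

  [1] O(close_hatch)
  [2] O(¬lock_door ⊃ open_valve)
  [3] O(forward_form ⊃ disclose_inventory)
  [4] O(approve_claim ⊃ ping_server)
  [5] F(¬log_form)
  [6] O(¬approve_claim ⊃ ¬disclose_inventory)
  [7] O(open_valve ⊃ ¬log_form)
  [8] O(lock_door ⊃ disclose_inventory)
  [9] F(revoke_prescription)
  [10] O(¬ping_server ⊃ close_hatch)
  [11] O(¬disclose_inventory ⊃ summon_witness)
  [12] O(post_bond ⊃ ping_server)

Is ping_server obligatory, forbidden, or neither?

Premise 5 is F(¬log_form), i.e. O(log_form).
The contrapositive of premise 7 (O(open_valve ⊃ ¬log_form)) is O(log_form ⊃ ¬open_valve), and O(log_form) is already established, so O(¬open_valve).
The contrapositive of premise 2 (O(¬lock_door ⊃ open_valve)) is O(¬open_valve ⊃ lock_door), and O(¬open_valve) is already established, so O(lock_door).
From O(lock_door) and premise 8, O(lock_door ⊃ disclose_inventory), we obtain O(disclose_inventory).
Premise 6, O(¬approve_claim ⊃ ¬disclose_inventory), contraposes to O(disclose_inventory ⊃ approve_claim); with O(disclose_inventory) we get O(approve_claim).
From O(approve_claim) and premise 4, O(approve_claim ⊃ ping_server), we obtain O(ping_server).
Premises 1, 3, 9, 10, 11, 12 do not contribute to this derivation.
Hence ping_server is obligatory.

Obligatory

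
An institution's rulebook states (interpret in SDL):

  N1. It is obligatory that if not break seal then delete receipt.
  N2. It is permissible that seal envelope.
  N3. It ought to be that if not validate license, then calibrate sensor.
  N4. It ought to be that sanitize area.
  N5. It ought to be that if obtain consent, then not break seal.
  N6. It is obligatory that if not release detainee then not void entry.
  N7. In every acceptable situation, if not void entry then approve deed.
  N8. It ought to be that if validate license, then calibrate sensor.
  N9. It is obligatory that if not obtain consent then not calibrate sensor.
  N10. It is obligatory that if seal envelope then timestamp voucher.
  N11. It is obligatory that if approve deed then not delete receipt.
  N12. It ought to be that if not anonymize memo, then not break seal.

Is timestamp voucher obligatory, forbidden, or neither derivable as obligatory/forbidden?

Premise 10 is O(seal_envelope → timestamp_voucher), but O(seal_envelope) is not derivable from the premises (the permission P(seal_envelope) asserts only ¬O(¬seal_envelope), not O(seal_envelope)), so it does not yield O(timestamp_voucher).
No premise or chain of K-axiom applications forces O(timestamp_voucher), and none forces O(¬timestamp_voucher). So timestamp_voucher is neither obligatory nor forbidden under these norms.

Neither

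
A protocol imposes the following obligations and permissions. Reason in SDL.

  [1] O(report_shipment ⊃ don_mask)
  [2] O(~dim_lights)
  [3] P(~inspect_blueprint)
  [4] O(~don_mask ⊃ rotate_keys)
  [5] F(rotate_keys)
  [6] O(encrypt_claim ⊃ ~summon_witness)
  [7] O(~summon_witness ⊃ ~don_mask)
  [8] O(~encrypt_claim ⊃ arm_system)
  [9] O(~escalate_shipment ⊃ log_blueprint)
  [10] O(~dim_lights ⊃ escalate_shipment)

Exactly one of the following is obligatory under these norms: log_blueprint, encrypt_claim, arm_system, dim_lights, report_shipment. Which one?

arm_system

F(rotate_keys) at premise 5 means O(~rotate_keys).
Premise 4, O(~don_mask ⊃ rotate_keys), contraposes to O(~rotate_keys ⊃ don_mask); with O(~rotate_keys) we get O(don_mask).
The contrapositive of premise 7 (O(~summon_witness ⊃ ~don_mask)) is O(don_mask ⊃ summon_witness), and O(don_mask) is already established, so O(summon_witness).
Premise 6, O(encrypt_claim ⊃ ~summon_witness), contraposes to O(summon_witness ⊃ ~encrypt_claim); with O(summon_witness) we get O(~encrypt_claim).
With premise 8, O(~encrypt_claim ⊃ arm_system), the K-axiom yields O(arm_system).
So O(arm_system) holds — arm_system is obligatory. None of the other listed options is made obligatory by any chain of premises.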